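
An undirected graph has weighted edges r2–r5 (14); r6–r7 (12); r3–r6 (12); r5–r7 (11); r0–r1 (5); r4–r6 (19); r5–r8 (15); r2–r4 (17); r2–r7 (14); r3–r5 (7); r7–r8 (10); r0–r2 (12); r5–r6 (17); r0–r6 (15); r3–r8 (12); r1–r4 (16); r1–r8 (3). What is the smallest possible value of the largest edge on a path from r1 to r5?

Some routes from r1 to r5:
r1 - r8 - r7 - r5: max(3, 10, 11) = 11
r1 - r8 - r7 - r6 - r3 - r5: max(3, 10, 12, 12, 7) = 12
r1 - r8 - r3 - r6 - r7 - r5: max(3, 12, 12, 12, 11) = 12
r1 - r8 - r3 - r5: max(3, 12, 7) = 12
Smallest bottleneck: 11.

11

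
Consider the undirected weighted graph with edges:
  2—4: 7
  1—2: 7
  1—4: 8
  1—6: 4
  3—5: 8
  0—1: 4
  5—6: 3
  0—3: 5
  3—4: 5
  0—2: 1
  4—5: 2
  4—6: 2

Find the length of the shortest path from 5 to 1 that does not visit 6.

A few of the 5→1 routes:
5-4-3-0-1: 2 + 5 + 5 + 4 = 16
5-4-1: 2 + 8 = 10
5-4-2-1: 2 + 7 + 7 = 16
5-4-2-0-1: 2 + 7 + 1 + 4 = 14
Shortest: 10.

10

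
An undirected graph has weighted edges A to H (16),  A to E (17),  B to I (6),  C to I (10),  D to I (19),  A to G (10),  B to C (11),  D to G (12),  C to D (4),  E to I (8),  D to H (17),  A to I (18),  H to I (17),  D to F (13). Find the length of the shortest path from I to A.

Some routes from I to A:
I -> H -> A: 17 + 16 = 33
I -> B -> C -> D -> G -> A: 6 + 11 + 4 + 12 + 10 = 43
I -> D -> G -> A: 19 + 12 + 10 = 41
I -> C -> D -> G -> A: 10 + 4 + 12 + 10 = 36
I -> A: 18
I -> E -> A: 8 + 17 = 25
The minimum is 18.

18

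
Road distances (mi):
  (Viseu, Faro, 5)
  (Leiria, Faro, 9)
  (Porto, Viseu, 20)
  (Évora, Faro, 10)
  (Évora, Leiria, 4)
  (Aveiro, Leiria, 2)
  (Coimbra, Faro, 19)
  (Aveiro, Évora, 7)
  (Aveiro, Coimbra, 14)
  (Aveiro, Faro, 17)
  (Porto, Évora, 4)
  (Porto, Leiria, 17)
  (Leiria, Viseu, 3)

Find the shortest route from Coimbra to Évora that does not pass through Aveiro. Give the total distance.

Checking several routes:
Coimbra→Faro→Viseu→Leiria→Porto→Évora: 19 + 5 + 3 + 17 + 4 = 48
Coimbra→Faro→Évora: 19 + 10 = 29
Coimbra→Faro→Viseu→Porto→Évora: 19 + 5 + 20 + 4 = 48
Coimbra→Faro→Viseu→Leiria→Évora: 19 + 5 + 3 + 4 = 31
Coimbra→Faro→Leiria→Évora: 19 + 9 + 4 = 32
The minimum is 29 mi.

29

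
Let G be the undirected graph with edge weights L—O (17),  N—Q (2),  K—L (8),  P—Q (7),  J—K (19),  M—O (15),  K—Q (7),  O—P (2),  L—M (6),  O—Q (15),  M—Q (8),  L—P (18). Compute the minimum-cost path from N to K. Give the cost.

A few of the N→K routes:
N -> Q -> P -> O -> L -> K: 2 + 7 + 2 + 17 + 8 = 36
N -> Q -> K: 2 + 7 = 9
N -> Q -> P -> L -> K: 2 + 7 + 18 + 8 = 35
N -> Q -> M -> L -> K: 2 + 8 + 6 + 8 = 24
The minimum is 9.

9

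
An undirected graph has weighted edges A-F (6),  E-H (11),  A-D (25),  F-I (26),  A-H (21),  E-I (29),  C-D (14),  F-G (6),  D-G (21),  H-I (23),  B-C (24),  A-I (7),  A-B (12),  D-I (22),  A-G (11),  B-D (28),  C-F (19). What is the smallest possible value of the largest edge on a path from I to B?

Comparing a few candidate routes:
I-A-B: max(7, 12) = 12
I-D-G-A-B: max(22, 21, 11, 12) = 22
I-D-G-F-A-B: max(22, 21, 6, 6, 12) = 22
Best route has worst link 12.

12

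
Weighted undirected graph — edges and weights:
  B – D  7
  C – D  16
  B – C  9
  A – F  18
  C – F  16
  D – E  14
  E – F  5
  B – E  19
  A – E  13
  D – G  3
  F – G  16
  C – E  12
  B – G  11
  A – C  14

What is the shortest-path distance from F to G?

16

Checking several routes:
F -> E -> D -> G: 5 + 14 + 3 = 22
F -> G: 16
F -> E -> B -> D -> G: 5 + 19 + 7 + 3 = 34
F -> E -> B -> G: 5 + 19 + 11 = 35
Best route has total 16.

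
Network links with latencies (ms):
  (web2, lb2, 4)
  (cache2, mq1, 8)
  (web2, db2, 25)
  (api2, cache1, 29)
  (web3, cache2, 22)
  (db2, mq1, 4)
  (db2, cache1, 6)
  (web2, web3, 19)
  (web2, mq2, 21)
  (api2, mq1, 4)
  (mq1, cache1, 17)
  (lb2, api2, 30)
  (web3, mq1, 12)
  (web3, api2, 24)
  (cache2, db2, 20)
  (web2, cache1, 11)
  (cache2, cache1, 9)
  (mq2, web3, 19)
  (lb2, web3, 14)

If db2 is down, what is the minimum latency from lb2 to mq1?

Some routes from lb2 to mq1 avoiding db2:
lb2→web2→cache1→mq1: 4 + 11 + 17 = 32
lb2→web3→mq1: 14 + 12 = 26
lb2→web2→cache1→cache2→mq1: 4 + 11 + 9 + 8 = 32
Shortest: 26 ms.

26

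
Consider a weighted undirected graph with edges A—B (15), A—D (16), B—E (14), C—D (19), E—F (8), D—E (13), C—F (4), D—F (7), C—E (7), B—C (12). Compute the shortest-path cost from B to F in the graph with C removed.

Candidate routes:
B - E - D - F: 14 + 13 + 7 = 34
B - A - D - F: 15 + 16 + 7 = 38
B - E - F: 14 + 8 = 22
B - A - D - E - F: 15 + 16 + 13 + 8 = 52
Shortest: 22.

22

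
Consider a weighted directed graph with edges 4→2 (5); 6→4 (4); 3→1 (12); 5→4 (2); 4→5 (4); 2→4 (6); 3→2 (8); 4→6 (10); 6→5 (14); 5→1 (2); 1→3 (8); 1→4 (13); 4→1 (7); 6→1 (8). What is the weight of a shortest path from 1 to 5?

17

Candidate routes:
1→4→6→5: 13 + 10 + 14 = 37
1→3→2→4→5: 8 + 8 + 6 + 4 = 26
1→4→5: 13 + 4 = 17
1→3→2→4→6→5: 8 + 8 + 6 + 10 + 14 = 46
The minimum is 17.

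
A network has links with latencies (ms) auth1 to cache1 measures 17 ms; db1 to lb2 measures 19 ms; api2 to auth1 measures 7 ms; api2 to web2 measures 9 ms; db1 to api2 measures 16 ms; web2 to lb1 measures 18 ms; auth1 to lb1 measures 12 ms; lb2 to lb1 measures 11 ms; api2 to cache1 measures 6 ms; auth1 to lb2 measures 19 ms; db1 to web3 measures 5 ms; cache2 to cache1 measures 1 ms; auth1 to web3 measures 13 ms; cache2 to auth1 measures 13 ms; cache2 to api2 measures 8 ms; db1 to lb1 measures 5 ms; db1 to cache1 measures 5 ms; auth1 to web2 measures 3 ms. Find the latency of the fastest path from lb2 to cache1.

Checking several routes:
lb2→auth1→api2→cache1: 19 + 7 + 6 = 32
lb2→db1→cache1: 19 + 5 = 24
lb2→auth1→cache2→cache1: 19 + 13 + 1 = 33
lb2→lb1→db1→cache1: 11 + 5 + 5 = 21
Shortest: 21 ms.

21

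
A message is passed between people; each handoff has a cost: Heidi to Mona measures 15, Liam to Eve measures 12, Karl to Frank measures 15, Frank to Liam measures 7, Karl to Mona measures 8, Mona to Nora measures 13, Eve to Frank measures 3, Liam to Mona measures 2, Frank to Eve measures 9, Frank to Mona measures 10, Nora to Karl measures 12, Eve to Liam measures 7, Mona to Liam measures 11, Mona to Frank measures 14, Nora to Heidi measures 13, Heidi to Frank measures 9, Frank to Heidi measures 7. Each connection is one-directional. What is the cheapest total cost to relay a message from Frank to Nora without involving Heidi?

Routes from Frank to Nora avoiding Heidi:
Frank - Mona - Nora: 10 + 13 = 23
Frank - Liam - Mona - Nora: 7 + 2 + 13 = 22
Frank - Eve - Liam - Mona - Nora: 9 + 7 + 2 + 13 = 31
The minimum is 22.

22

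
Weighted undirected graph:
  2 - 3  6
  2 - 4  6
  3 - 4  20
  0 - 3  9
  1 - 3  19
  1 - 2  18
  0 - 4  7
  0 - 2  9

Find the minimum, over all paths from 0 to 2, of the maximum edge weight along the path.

7

Some routes from 0 to 2:
0 -> 4 -> 2: max(7, 6) = 7
0 -> 2: max(9) = 9
0 -> 3 -> 2: max(9, 6) = 9
0 -> 3 -> 1 -> 2: max(9, 19, 18) = 19
Smallest bottleneck: 7.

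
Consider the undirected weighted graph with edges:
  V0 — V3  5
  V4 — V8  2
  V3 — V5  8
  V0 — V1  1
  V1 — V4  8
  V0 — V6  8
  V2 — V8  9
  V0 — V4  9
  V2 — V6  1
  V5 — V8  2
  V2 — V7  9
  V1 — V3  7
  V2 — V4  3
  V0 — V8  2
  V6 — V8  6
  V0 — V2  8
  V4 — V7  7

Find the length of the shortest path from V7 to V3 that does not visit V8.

Checking several routes:
V7-V4-V1-V0-V3: 7 + 8 + 1 + 5 = 21
V7-V4-V0-V3: 7 + 9 + 5 = 21
V7-V2-V0-V3: 9 + 8 + 5 = 22
Best route has total 21.

21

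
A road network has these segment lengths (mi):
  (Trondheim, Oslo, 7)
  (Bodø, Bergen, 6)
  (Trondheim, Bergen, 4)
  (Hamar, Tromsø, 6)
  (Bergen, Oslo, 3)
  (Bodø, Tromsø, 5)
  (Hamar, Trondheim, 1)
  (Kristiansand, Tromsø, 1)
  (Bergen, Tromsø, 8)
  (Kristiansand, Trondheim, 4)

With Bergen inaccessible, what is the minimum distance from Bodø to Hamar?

Candidate routes:
Bodø -> Tromsø -> Kristiansand -> Trondheim -> Hamar: 5 + 1 + 4 + 1 = 11
Bodø -> Tromsø -> Hamar: 5 + 6 = 11
The minimum is 11 mi.

11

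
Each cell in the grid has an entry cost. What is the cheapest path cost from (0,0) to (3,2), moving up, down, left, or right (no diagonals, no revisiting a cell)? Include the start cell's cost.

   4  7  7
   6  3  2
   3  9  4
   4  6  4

23

Cheapest: [0,0] [1,0] [1,1] [1,2] [2,2] [3,2]
  4 + 6 + 3 + 2 + 4 + 4 = 23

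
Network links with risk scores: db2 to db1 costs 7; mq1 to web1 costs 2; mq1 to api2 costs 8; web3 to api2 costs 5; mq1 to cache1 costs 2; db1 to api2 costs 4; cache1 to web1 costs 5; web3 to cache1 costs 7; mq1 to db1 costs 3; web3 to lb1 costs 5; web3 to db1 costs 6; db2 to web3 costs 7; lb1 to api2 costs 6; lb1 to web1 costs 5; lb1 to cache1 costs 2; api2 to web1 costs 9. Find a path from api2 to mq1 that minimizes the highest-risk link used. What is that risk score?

4

A few of the api2→mq1 routes:
api2→web3→lb1→web1→mq1: max(5, 5, 5, 2) = 5
api2→web3→lb1→web1→cache1→mq1: max(5, 5, 5, 5, 2) = 5
api2→db1→mq1: max(4, 3) = 4
Smallest bottleneck: 4.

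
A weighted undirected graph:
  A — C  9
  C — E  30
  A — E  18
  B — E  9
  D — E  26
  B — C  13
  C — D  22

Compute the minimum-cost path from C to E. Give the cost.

Routes from C to E:
C → D → E: 22 + 26 = 48
C → B → E: 13 + 9 = 22
C → A → E: 9 + 18 = 27
C → E: 30
The minimum is 22.

22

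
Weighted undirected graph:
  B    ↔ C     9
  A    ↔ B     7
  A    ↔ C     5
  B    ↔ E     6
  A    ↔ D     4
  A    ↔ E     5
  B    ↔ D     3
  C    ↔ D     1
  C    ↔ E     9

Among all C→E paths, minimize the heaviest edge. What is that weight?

5

Comparing a few candidate routes:
C-A-E: max(5, 5) = 5
C-D-A-E: max(1, 4, 5) = 5
C-A-B-E: max(5, 7, 6) = 7
C-D-B-E: max(1, 3, 6) = 6
C-A-D-B-E: max(5, 4, 3, 6) = 6
Smallest bottleneck: 5.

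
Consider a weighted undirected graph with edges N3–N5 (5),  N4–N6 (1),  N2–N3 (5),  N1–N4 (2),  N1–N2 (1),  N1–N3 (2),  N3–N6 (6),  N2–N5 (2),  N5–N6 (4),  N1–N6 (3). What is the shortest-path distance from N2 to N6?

4

Some routes from N2 to N6:
N2 → N1 → N3 → N6: 1 + 2 + 6 = 9
N2 → N1 → N4 → N6: 1 + 2 + 1 = 4
N2 → N1 → N6: 1 + 3 = 4
N2 → N3 → N1 → N6: 5 + 2 + 3 = 10
N2 → N3 → N1 → N4 → N6: 5 + 2 + 2 + 1 = 10
N2 → N5 → N6: 2 + 4 = 6
Shortest: 4.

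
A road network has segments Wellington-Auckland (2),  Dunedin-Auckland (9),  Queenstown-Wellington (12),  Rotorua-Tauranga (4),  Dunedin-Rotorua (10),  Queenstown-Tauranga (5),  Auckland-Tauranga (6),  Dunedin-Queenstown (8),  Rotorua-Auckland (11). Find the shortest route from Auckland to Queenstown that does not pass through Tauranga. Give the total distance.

Candidate routes:
Auckland-Rotorua-Dunedin-Queenstown: 11 + 10 + 8 = 29
Auckland-Dunedin-Queenstown: 9 + 8 = 17
Auckland-Wellington-Queenstown: 2 + 12 = 14
Shortest: 14.

14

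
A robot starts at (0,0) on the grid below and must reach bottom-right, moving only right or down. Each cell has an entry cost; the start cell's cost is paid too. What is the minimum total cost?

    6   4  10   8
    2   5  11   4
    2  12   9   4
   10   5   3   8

Best path: [0,0] -> [1,0] -> [2,0] -> [3,0] -> [3,1] -> [3,2] -> [3,3]
Cost: 6 + 2 + 2 + 10 + 5 + 3 + 8 = 36
For comparison, the top-then-right route costs 44.

36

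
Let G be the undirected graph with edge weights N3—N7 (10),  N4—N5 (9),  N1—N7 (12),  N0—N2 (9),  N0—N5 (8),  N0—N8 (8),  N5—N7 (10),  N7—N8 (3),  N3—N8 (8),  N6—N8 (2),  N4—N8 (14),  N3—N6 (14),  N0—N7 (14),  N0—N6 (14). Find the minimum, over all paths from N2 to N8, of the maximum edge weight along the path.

Checking several routes:
N2 - N0 - N8: max(9, 8) = 9
N2 - N0 - N5 - N7 - N8: max(9, 8, 10, 3) = 10
N2 - N0 - N6 - N3 - N8: max(9, 14, 14, 8) = 14
N2 - N0 - N6 - N3 - N7 - N8: max(9, 14, 14, 10, 3) = 14
N2 - N0 - N5 - N7 - N3 - N8: max(9, 8, 10, 10, 8) = 10
N2 - N0 - N6 - N8: max(9, 14, 2) = 14
The minimum achievable maximum is 9.

9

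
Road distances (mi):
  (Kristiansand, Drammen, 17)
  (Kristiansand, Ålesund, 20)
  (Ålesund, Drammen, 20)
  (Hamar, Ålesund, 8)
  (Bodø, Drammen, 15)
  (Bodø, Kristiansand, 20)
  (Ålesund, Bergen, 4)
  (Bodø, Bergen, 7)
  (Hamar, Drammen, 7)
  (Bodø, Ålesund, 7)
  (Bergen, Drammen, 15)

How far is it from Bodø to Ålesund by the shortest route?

A few of the Bodø→Ålesund routes:
Bodø -> Ålesund: 7
Bodø -> Drammen -> Bergen -> Ålesund: 15 + 15 + 4 = 34
Bodø -> Drammen -> Hamar -> Ålesund: 15 + 7 + 8 = 30
Bodø -> Bergen -> Ålesund: 7 + 4 = 11
Best route has total 7 mi.

7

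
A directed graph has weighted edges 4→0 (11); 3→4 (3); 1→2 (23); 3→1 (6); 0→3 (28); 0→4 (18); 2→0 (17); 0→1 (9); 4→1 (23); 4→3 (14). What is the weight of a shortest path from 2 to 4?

35

Candidate routes:
2→0→3→4: 17 + 28 + 3 = 48
2→0→4: 17 + 18 = 35
Shortest: 35.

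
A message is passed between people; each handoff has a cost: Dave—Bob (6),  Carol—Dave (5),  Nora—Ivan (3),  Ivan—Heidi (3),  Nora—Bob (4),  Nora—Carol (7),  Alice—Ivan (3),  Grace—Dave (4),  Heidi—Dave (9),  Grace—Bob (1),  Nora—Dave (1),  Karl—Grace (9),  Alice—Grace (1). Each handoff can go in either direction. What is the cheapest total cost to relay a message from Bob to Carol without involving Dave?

Paths from Bob to Carol avoiding Dave:
Bob → Nora → Carol: 4 + 7 = 11
Bob → Grace → Alice → Ivan → Nora → Carol: 1 + 1 + 3 + 3 + 7 = 15
Shortest: 11.

11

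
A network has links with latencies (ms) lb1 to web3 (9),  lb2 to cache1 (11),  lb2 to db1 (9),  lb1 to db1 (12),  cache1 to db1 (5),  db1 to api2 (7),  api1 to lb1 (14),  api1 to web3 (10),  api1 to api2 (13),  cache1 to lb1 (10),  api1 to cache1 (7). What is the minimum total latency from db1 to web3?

21

Comparing a few candidate routes:
db1 -> cache1 -> api1 -> web3: 5 + 7 + 10 = 22
db1 -> cache1 -> lb1 -> web3: 5 + 10 + 9 = 24
db1 -> lb1 -> web3: 12 + 9 = 21
The minimum is 21 ms.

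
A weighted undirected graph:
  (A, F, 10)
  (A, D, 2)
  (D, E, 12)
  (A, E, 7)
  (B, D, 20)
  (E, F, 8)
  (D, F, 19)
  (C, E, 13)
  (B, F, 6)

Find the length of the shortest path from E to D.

A few of the E→D routes:
E→D: 12
E→A→D: 7 + 2 = 9
E→F→A→D: 8 + 10 + 2 = 20
E→F→B→D: 8 + 6 + 20 = 34
E→F→D: 8 + 19 = 27
Shortest: 9.

9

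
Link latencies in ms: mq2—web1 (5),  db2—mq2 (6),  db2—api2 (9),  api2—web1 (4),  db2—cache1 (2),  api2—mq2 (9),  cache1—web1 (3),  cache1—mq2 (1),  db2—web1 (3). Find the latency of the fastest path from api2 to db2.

Comparing a few candidate routes:
api2 -> web1 -> db2: 4 + 3 = 7
api2 -> mq2 -> cache1 -> db2: 9 + 1 + 2 = 12
api2 -> db2: 9
api2 -> web1 -> cache1 -> mq2 -> db2: 4 + 3 + 1 + 6 = 14
api2 -> web1 -> cache1 -> db2: 4 + 3 + 2 = 9
api2 -> web1 -> mq2 -> cache1 -> db2: 4 + 5 + 1 + 2 = 12
Shortest: 7 ms.

7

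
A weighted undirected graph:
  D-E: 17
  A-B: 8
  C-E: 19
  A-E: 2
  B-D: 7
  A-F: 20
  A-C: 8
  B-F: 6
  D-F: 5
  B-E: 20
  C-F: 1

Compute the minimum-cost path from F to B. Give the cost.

Some routes from F to B:
F→C→A→E→B: 1 + 8 + 2 + 20 = 31
F→A→B: 20 + 8 = 28
F→C→E→A→B: 1 + 19 + 2 + 8 = 30
F→C→A→B: 1 + 8 + 8 = 17
F→B: 6
F→D→B: 5 + 7 = 12
Shortest: 6.

6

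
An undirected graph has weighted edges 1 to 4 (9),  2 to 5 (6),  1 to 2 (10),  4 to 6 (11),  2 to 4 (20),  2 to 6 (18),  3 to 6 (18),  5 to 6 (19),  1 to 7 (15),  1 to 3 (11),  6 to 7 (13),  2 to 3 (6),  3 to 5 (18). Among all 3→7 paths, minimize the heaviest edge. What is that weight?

13

Some routes from 3 to 7:
3-1-7: max(11, 15) = 15
3-2-1-7: max(6, 10, 15) = 15
3-2-1-4-6-7: max(6, 10, 9, 11, 13) = 13
3-2-6-4-1-7: max(6, 18, 11, 9, 15) = 18
3-1-4-6-7: max(11, 9, 11, 13) = 13
The minimum achievable maximum is 13.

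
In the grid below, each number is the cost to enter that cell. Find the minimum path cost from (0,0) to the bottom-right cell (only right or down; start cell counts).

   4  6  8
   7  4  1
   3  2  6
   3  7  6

One optimal route is (0,0) (0,1) (1,1) (1,2) (2,2) (3,2).
Its cost is 4 + 6 + 4 + 1 + 6 + 6 = 27.
(Top row then right column would cost 31.)

27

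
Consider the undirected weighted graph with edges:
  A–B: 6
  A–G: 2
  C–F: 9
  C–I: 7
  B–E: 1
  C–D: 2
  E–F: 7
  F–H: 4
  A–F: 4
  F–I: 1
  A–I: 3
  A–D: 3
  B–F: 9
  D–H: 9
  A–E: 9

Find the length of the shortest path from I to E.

Comparing a few candidate routes:
I - A - B - E: 3 + 6 + 1 = 10
I - F - A - B - E: 1 + 4 + 6 + 1 = 12
I - F - B - E: 1 + 9 + 1 = 11
I - F - E: 1 + 7 = 8
The minimum is 8.

8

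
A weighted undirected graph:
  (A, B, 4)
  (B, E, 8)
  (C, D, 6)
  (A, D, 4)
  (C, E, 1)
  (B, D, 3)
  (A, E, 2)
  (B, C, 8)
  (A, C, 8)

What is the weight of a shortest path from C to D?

Checking several routes:
C-B-D: 8 + 3 = 11
C-E-A-D: 1 + 2 + 4 = 7
C-E-A-B-D: 1 + 2 + 4 + 3 = 10
C-D: 6
The minimum is 6.

6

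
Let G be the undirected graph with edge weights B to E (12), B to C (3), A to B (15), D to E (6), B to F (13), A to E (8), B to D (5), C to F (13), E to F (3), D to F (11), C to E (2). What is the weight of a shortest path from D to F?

9

Some routes from D to F:
D → F: 11
D → E → F: 6 + 3 = 9
D → B → C → E → F: 5 + 3 + 2 + 3 = 13
Shortest: 9.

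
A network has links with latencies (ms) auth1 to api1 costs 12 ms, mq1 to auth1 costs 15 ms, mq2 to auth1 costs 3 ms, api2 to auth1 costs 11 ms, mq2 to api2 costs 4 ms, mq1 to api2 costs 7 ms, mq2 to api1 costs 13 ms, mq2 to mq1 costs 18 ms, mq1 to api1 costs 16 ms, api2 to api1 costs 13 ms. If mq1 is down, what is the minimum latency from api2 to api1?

13

A few of the api2→api1 routes:
api2 -> api1: 13
api2 -> mq2 -> auth1 -> api1: 4 + 3 + 12 = 19
api2 -> mq2 -> api1: 4 + 13 = 17
api2 -> auth1 -> api1: 11 + 12 = 23
Best route has total 13 ms.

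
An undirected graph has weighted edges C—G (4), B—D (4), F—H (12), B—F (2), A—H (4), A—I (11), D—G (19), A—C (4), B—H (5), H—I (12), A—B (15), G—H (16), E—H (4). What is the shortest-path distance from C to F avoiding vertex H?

21

Routes from C to F avoiding H:
C → A → B → F: 4 + 15 + 2 = 21
C → G → D → B → F: 4 + 19 + 4 + 2 = 29
The minimum is 21.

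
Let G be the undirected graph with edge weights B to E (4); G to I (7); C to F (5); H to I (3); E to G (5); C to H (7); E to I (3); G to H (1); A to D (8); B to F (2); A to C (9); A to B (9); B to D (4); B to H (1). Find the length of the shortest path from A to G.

11

Comparing a few candidate routes:
A - B - H - G: 9 + 1 + 1 = 11
A - C - H - G: 9 + 7 + 1 = 17
A - D - B - H - G: 8 + 4 + 1 + 1 = 14
A - C - F - B - H - G: 9 + 5 + 2 + 1 + 1 = 18
Shortest: 11.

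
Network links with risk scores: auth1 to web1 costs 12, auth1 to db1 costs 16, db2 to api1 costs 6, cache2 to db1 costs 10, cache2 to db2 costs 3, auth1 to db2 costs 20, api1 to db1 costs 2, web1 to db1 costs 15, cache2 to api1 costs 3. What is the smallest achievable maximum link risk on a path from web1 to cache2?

Some routes from web1 to cache2:
web1 → auth1 → db1 → api1 → db2 → cache2: max(12, 16, 2, 6, 3) = 16
web1 → db1 → api1 → cache2: max(15, 2, 3) = 15
web1 → db1 → cache2: max(15, 10) = 15
web1 → db1 → api1 → db2 → cache2: max(15, 2, 6, 3) = 15
web1 → auth1 → db1 → api1 → cache2: max(12, 16, 2, 3) = 16
Smallest bottleneck: 15.

15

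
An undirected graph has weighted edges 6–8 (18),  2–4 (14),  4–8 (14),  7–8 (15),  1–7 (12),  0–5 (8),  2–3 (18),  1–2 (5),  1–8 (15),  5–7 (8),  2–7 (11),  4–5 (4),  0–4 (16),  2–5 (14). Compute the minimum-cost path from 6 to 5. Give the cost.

Comparing a few candidate routes:
6→8→1→2→5: 18 + 15 + 5 + 14 = 52
6→8→7→5: 18 + 15 + 8 = 41
6→8→4→0→5: 18 + 14 + 16 + 8 = 56
6→8→4→5: 18 + 14 + 4 = 36
6→8→1→7→5: 18 + 15 + 12 + 8 = 53
Shortest: 36.

36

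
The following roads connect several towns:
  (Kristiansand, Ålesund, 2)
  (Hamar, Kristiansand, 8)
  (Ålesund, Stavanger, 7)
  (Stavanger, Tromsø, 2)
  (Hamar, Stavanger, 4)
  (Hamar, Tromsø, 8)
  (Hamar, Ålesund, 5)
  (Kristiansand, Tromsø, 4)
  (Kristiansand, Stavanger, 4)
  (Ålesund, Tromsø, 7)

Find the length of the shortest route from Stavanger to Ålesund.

A few of the Stavanger→Ålesund routes:
Stavanger → Ålesund: 7
Stavanger → Tromsø → Kristiansand → Ålesund: 2 + 4 + 2 = 8
Stavanger → Hamar → Ålesund: 4 + 5 = 9
Stavanger → Tromsø → Ålesund: 2 + 7 = 9
Stavanger → Kristiansand → Ålesund: 4 + 2 = 6
The minimum is 6.

6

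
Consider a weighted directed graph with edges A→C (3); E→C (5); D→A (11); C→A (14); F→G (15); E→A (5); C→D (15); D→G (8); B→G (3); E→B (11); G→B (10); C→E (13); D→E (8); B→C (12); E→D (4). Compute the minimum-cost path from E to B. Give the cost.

Routes from E to B:
E - D - G - B: 4 + 8 + 10 = 22
E - A - C - D - G - B: 5 + 3 + 15 + 8 + 10 = 41
E - B: 11
E - C - D - G - B: 5 + 15 + 8 + 10 = 38
Best route has total 11.

11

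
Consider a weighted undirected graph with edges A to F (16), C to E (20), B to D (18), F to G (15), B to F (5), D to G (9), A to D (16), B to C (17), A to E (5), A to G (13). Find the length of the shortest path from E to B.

Checking several routes:
E → A → G → F → B: 5 + 13 + 15 + 5 = 38
E → A → F → B: 5 + 16 + 5 = 26
E → C → B: 20 + 17 = 37
E → A → G → D → B: 5 + 13 + 9 + 18 = 45
E → A → D → B: 5 + 16 + 18 = 39
The minimum is 26.

26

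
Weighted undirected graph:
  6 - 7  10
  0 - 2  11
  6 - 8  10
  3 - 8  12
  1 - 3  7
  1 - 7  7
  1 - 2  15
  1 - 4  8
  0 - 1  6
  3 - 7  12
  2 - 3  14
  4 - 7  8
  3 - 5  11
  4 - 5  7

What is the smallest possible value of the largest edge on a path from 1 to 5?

A few of the 1→5 routes:
1→7→4→5: max(7, 8, 7) = 8
1→4→5: max(8, 7) = 8
1→3→5: max(7, 11) = 11
The minimum achievable maximum is 8.

8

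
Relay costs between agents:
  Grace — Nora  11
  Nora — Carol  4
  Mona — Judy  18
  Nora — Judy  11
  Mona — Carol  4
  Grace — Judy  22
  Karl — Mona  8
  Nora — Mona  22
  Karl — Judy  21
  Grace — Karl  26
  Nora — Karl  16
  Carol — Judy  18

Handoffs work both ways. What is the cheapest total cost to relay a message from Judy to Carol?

Checking several routes:
Judy → Carol: 18
Judy → Grace → Nora → Carol: 22 + 11 + 4 = 37
Judy → Karl → Mona → Carol: 21 + 8 + 4 = 33
Judy → Mona → Carol: 18 + 4 = 22
Judy → Nora → Carol: 11 + 4 = 15
The minimum is 15.

15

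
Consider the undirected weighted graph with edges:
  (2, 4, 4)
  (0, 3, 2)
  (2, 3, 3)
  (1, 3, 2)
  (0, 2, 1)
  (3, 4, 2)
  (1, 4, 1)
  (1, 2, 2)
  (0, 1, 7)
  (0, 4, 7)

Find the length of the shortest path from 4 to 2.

3

Checking several routes:
4→2: 4
4→1→2: 1 + 2 = 3
4→3→0→2: 2 + 2 + 1 = 5
4→3→2: 2 + 3 = 5
Shortest: 3.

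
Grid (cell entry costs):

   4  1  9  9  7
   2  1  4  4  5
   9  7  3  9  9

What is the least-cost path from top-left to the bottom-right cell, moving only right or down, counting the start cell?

Path r0c0 -> r0c1 -> r1c1 -> r1c2 -> r1c3 -> r1c4 -> r2c4: 4 + 1 + 1 + 4 + 4 + 5 + 9 = 28.

28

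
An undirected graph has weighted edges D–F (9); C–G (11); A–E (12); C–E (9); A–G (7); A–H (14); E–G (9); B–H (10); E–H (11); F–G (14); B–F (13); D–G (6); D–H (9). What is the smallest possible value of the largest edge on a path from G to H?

Comparing a few candidate routes:
G→C→E→H: max(11, 9, 11) = 11
G→D→F→B→H: max(6, 9, 13, 10) = 13
G→E→H: max(9, 11) = 11
G→A→E→H: max(7, 12, 11) = 12
G→D→H: max(6, 9) = 9
Best route has worst link 9.

9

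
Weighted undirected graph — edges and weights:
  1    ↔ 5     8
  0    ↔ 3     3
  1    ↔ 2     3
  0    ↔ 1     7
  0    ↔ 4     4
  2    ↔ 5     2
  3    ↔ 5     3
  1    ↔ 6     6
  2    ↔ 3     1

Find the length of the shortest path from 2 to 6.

9

Candidate routes:
2-3-5-1-6: 1 + 3 + 8 + 6 = 18
2-5-1-6: 2 + 8 + 6 = 16
2-1-6: 3 + 6 = 9
2-5-3-0-1-6: 2 + 3 + 3 + 7 + 6 = 21
2-3-0-1-6: 1 + 3 + 7 + 6 = 17
The minimum is 9.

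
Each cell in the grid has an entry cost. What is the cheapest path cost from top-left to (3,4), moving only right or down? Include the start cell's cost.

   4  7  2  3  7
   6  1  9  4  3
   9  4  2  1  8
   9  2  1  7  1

26

Cheapest: (0,0) → (1,0) → (1,1) → (2,1) → (2,2) → (2,3) → (3,3) → (3,4)
  4 + 6 + 1 + 4 + 2 + 1 + 7 + 1 = 26
For comparison, the top-then-right route costs 35.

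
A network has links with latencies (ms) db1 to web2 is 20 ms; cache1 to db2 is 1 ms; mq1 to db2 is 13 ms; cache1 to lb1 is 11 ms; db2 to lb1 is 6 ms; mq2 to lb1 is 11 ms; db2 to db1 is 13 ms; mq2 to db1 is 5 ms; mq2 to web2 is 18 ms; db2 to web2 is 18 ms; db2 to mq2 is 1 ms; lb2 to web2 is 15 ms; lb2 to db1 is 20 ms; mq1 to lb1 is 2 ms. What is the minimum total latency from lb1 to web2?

24

Checking several routes:
lb1 -> mq2 -> web2: 11 + 18 = 29
lb1 -> db2 -> web2: 6 + 18 = 24
lb1 -> mq2 -> db2 -> web2: 11 + 1 + 18 = 30
lb1 -> cache1 -> db2 -> web2: 11 + 1 + 18 = 30
lb1 -> db2 -> mq2 -> web2: 6 + 1 + 18 = 25
Best route has total 24 ms.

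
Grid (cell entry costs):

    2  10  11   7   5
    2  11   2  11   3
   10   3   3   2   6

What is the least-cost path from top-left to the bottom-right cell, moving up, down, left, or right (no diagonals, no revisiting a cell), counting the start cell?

28

Path r0c0 r1c0 r1c1 r1c2 r2c2 r2c3 r2c4: 2 + 2 + 11 + 2 + 3 + 2 + 6 = 28.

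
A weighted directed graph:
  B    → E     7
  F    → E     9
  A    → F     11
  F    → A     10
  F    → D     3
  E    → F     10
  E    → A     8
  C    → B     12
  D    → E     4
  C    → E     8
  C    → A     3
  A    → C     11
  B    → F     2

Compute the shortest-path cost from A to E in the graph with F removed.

Candidate routes:
A→C→E: 11 + 8 = 19
A→C→B→E: 11 + 12 + 7 = 30
Best route has total 19.

19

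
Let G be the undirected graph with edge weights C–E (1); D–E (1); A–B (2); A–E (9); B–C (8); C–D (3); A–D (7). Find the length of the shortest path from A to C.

9

Paths from A to C:
A-D-E-C: 7 + 1 + 1 = 9
A-D-C: 7 + 3 = 10
A-B-C: 2 + 8 = 10
A-E-D-C: 9 + 1 + 3 = 13
A-E-C: 9 + 1 = 10
The minimum is 9.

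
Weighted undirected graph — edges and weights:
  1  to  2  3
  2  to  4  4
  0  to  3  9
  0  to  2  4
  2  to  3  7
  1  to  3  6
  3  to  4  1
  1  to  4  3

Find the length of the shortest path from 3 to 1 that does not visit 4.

6

Candidate routes:
3 → 0 → 2 → 1: 9 + 4 + 3 = 16
3 → 2 → 1: 7 + 3 = 10
3 → 1: 6
The minimum is 6.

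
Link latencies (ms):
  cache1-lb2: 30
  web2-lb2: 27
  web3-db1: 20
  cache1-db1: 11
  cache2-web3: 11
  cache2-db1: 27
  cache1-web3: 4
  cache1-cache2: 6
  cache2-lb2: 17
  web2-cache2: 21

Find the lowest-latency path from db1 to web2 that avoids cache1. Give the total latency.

Paths from db1 to web2 avoiding cache1:
db1 → web3 → cache2 → lb2 → web2: 20 + 11 + 17 + 27 = 75
db1 → web3 → cache2 → web2: 20 + 11 + 21 = 52
db1 → cache2 → web2: 27 + 21 = 48
db1 → cache2 → lb2 → web2: 27 + 17 + 27 = 71
Best route has total 48 ms.

48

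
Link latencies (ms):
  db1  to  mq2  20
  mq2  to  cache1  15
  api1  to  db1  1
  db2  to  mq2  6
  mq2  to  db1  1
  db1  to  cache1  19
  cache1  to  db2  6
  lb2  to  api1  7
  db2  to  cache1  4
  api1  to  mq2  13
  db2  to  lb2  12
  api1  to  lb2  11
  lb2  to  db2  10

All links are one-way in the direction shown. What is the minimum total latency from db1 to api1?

Candidate routes:
db1→cache1→db2→lb2→api1: 19 + 6 + 12 + 7 = 44
db1→mq2→cache1→db2→lb2→api1: 20 + 15 + 6 + 12 + 7 = 60
Shortest: 44 ms.

44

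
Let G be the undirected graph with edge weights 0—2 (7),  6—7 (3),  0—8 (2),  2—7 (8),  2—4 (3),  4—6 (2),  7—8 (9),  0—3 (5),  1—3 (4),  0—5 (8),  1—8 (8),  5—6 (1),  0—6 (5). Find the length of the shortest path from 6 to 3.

10

Some routes from 6 to 3:
6 - 0 - 3: 5 + 5 = 10
6 - 4 - 2 - 0 - 3: 2 + 3 + 7 + 5 = 17
6 - 5 - 0 - 3: 1 + 8 + 5 = 14
6 - 0 - 8 - 1 - 3: 5 + 2 + 8 + 4 = 19
6 - 7 - 8 - 0 - 3: 3 + 9 + 2 + 5 = 19
Shortest: 10.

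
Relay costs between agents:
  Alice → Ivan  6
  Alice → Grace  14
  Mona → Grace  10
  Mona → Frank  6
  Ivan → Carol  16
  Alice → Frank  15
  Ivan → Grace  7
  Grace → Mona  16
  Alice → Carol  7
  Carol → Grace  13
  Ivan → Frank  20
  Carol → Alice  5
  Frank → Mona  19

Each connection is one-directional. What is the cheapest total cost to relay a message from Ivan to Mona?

Candidate routes:
Ivan-Carol-Alice-Frank-Mona: 16 + 5 + 15 + 19 = 55
Ivan-Carol-Alice-Grace-Mona: 16 + 5 + 14 + 16 = 51
Ivan-Frank-Mona: 20 + 19 = 39
Ivan-Grace-Mona: 7 + 16 = 23
Ivan-Carol-Grace-Mona: 16 + 13 + 16 = 45
The minimum is 23.

23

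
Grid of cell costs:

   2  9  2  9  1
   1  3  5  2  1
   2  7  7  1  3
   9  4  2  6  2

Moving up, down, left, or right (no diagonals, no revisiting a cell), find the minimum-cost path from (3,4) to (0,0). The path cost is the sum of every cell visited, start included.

19

One optimal route is (3,4) → (2,4) → (1,4) → (1,3) → (1,2) → (1,1) → (1,0) → (0,0).
Its cost is 2 + 3 + 1 + 2 + 5 + 3 + 1 + 2 = 19.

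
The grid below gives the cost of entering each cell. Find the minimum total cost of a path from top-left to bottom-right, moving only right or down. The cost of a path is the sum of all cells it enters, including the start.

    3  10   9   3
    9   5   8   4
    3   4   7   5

31

Path [0,0] → [1,0] → [2,0] → [2,1] → [2,2] → [2,3]: 3 + 9 + 3 + 4 + 7 + 5 = 31.
For comparison, the top-then-right route costs 34.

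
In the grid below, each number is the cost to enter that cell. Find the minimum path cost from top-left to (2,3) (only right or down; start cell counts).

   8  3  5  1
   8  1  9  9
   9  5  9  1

27

Path (0,0) → (0,1) → (0,2) → (0,3) → (1,3) → (2,3): 8 + 3 + 5 + 1 + 9 + 1 = 27.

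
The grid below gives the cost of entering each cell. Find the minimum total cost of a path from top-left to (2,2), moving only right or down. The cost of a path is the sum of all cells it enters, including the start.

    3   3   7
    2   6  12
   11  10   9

30

One optimal route is [0,0] -> [1,0] -> [1,1] -> [2,1] -> [2,2].
Its cost is 3 + 2 + 6 + 10 + 9 = 30.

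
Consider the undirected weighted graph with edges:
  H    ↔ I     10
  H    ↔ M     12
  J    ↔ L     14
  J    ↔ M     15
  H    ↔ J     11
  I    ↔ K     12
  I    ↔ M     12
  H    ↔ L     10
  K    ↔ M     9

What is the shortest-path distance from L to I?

20

Checking several routes:
L → H → J → M → I: 10 + 11 + 15 + 12 = 48
L → J → M → I: 14 + 15 + 12 = 41
L → H → I: 10 + 10 = 20
L → J → H → I: 14 + 11 + 10 = 35
L → H → M → I: 10 + 12 + 12 = 34
L → H → M → K → I: 10 + 12 + 9 + 12 = 43
Best route has total 20.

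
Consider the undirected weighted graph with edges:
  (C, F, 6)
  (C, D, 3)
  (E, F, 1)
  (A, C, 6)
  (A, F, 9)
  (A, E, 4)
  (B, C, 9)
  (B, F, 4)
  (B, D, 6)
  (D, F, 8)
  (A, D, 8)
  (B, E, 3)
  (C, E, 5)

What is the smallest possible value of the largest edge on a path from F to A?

A few of the F→A routes:
F - B - E - A: max(4, 3, 4) = 4
F - C - E - A: max(6, 5, 4) = 6
F - E - A: max(1, 4) = 4
The minimum achievable maximum is 4.

4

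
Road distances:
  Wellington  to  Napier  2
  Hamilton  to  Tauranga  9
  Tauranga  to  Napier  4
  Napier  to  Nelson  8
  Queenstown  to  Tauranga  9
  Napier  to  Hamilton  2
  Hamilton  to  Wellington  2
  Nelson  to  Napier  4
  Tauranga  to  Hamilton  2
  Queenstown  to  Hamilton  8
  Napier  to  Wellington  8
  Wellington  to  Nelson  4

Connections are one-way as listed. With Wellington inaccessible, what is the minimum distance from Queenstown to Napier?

Candidate routes:
Queenstown -> Hamilton -> Tauranga -> Napier: 8 + 9 + 4 = 21
Queenstown -> Tauranga -> Napier: 9 + 4 = 13
Shortest: 13.

13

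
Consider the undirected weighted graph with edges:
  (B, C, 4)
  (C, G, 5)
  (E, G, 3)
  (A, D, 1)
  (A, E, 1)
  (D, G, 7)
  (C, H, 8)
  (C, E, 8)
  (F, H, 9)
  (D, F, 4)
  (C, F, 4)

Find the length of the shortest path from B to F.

Checking several routes:
B -> C -> E -> A -> D -> F: 4 + 8 + 1 + 1 + 4 = 18
B -> C -> F: 4 + 4 = 8
B -> C -> G -> D -> F: 4 + 5 + 7 + 4 = 20
B -> C -> G -> E -> A -> D -> F: 4 + 5 + 3 + 1 + 1 + 4 = 18
Shortest: 8.

8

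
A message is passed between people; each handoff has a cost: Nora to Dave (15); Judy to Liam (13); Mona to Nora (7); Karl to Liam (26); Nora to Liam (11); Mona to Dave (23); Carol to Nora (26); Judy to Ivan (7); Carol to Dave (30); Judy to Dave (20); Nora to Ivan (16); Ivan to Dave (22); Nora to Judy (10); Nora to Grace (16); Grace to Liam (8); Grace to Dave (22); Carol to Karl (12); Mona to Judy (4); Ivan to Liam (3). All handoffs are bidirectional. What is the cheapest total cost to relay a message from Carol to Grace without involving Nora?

46

A few of the Carol→Grace routes:
Carol - Dave - Judy - Ivan - Liam - Grace: 30 + 20 + 7 + 3 + 8 = 68
Carol - Dave - Grace: 30 + 22 = 52
Carol - Dave - Ivan - Liam - Grace: 30 + 22 + 3 + 8 = 63
Carol - Karl - Liam - Grace: 12 + 26 + 8 = 46
The minimum is 46.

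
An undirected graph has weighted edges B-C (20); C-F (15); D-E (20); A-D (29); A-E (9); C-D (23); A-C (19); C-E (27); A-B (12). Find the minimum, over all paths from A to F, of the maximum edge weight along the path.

Checking several routes:
A -> E -> D -> C -> F: max(9, 20, 23, 15) = 23
A -> C -> F: max(19, 15) = 19
A -> E -> C -> F: max(9, 27, 15) = 27
A -> D -> E -> C -> F: max(29, 20, 27, 15) = 29
A -> B -> C -> F: max(12, 20, 15) = 20
Best route has worst link 19.

19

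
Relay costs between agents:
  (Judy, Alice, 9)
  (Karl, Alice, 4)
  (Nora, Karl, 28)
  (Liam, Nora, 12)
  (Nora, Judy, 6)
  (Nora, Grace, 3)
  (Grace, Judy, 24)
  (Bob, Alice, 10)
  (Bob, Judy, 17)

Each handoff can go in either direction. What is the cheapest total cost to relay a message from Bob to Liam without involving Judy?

54

Candidate routes:
Bob→Alice→Karl→Nora→Liam: 10 + 4 + 28 + 12 = 54
The minimum is 54.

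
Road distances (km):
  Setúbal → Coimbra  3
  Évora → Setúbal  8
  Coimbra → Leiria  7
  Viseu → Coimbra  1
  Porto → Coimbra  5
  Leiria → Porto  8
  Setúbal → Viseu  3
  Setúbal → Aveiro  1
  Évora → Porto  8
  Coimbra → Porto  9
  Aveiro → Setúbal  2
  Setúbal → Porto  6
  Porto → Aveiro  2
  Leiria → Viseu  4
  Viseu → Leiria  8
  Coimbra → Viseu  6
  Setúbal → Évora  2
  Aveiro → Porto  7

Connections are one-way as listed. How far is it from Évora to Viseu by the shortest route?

11

Some routes from Évora to Viseu:
Évora -> Porto -> Aveiro -> Setúbal -> Viseu: 8 + 2 + 2 + 3 = 15
Évora -> Porto -> Aveiro -> Setúbal -> Coimbra -> Viseu: 8 + 2 + 2 + 3 + 6 = 21
Évora -> Setúbal -> Coimbra -> Viseu: 8 + 3 + 6 = 17
Évora -> Porto -> Coimbra -> Viseu: 8 + 5 + 6 = 19
Évora -> Setúbal -> Viseu: 8 + 3 = 11
Shortest: 11 km.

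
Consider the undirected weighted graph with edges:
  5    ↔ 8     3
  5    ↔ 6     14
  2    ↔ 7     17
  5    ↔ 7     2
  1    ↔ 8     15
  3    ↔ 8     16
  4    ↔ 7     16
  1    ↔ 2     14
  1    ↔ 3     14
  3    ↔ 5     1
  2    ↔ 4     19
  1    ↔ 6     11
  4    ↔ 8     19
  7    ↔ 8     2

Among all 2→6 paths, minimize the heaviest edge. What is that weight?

14

Comparing a few candidate routes:
2 → 1 → 3 → 5 → 6: max(14, 14, 1, 14) = 14
2 → 1 → 6: max(14, 11) = 14
2 → 1 → 8 → 5 → 6: max(14, 15, 3, 14) = 15
2 → 1 → 8 → 7 → 5 → 6: max(14, 15, 2, 2, 14) = 15
Best route has worst link 14.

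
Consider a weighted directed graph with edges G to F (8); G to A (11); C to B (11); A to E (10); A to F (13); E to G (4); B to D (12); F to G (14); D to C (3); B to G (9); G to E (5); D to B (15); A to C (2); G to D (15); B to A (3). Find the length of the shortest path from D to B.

Paths from D to B:
D -> B: 15
D -> C -> B: 3 + 11 = 14
Best route has total 14.

14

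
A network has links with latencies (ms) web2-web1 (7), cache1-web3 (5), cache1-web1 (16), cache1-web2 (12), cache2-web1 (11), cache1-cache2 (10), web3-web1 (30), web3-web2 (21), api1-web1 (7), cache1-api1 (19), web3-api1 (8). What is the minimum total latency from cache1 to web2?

12

Some routes from cache1 to web2:
cache1 - web2: 12
cache1 - web1 - web2: 16 + 7 = 23
cache1 - web3 - web2: 5 + 21 = 26
cache1 - cache2 - web1 - web2: 10 + 11 + 7 = 28
cache1 - web3 - api1 - web1 - web2: 5 + 8 + 7 + 7 = 27
The minimum is 12 ms.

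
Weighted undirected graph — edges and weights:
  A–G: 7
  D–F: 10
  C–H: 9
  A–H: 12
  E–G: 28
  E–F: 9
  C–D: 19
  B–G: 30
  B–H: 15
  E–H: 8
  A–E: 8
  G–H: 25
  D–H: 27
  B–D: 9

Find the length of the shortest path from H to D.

Some routes from H to D:
H -> C -> D: 9 + 19 = 28
H -> E -> F -> D: 8 + 9 + 10 = 27
H -> B -> D: 15 + 9 = 24
H -> D: 27
Shortest: 24.

24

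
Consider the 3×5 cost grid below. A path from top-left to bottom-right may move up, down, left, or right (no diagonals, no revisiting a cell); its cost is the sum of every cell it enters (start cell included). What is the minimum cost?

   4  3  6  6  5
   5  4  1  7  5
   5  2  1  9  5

One optimal route is (0,0) → (0,1) → (1,1) → (1,2) → (2,2) → (2,3) → (2,4).
Its cost is 4 + 3 + 4 + 1 + 1 + 9 + 5 = 27.

27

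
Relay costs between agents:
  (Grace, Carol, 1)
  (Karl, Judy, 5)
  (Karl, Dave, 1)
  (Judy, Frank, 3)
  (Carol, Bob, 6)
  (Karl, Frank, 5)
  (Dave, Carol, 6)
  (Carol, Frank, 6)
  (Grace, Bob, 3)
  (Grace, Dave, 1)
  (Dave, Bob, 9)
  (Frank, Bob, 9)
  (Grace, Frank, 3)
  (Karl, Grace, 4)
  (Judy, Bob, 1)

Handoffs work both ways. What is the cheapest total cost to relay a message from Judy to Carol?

5

A few of the Judy→Carol routes:
Judy-Bob-Grace-Carol: 1 + 3 + 1 = 5
Judy-Frank-Grace-Carol: 3 + 3 + 1 = 7
Judy-Karl-Dave-Grace-Carol: 5 + 1 + 1 + 1 = 8
Judy-Frank-Carol: 3 + 6 = 9
Judy-Bob-Carol: 1 + 6 = 7
Best route has total 5.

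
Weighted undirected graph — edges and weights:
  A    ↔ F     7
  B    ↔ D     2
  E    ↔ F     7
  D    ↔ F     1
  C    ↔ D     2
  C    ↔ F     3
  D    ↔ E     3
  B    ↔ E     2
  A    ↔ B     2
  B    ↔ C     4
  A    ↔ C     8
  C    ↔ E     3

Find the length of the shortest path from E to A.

4

Comparing a few candidate routes:
E - C - D - B - A: 3 + 2 + 2 + 2 = 9
E - C - B - A: 3 + 4 + 2 = 9
E - B - A: 2 + 2 = 4
E - D - F - A: 3 + 1 + 7 = 11
E - D - B - A: 3 + 2 + 2 = 7
The minimum is 4.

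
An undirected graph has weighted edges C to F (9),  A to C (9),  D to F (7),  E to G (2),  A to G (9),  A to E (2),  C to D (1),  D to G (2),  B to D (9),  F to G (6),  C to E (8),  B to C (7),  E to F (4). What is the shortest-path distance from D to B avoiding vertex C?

Paths from D to B avoiding C:
D -> B: 9
The minimum is 9.

9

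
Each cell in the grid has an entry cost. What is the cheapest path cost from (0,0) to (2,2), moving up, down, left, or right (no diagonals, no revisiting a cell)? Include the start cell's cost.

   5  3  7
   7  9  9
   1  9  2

Take (0,0) → (1,0) → (2,0) → (2,1) → (2,2) for a total of 5 + 7 + 1 + 9 + 2 = 24.

24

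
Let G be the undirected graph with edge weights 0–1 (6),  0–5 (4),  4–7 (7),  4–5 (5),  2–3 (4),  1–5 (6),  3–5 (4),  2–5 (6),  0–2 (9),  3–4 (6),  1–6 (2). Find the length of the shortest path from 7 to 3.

13

Routes from 7 to 3:
7→4→5→3: 7 + 5 + 4 = 16
7→4→3: 7 + 6 = 13
7→4→5→2→3: 7 + 5 + 6 + 4 = 22
7→4→5→1→0→2→3: 7 + 5 + 6 + 6 + 9 + 4 = 37
7→4→5→0→2→3: 7 + 5 + 4 + 9 + 4 = 29
Shortest: 13.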